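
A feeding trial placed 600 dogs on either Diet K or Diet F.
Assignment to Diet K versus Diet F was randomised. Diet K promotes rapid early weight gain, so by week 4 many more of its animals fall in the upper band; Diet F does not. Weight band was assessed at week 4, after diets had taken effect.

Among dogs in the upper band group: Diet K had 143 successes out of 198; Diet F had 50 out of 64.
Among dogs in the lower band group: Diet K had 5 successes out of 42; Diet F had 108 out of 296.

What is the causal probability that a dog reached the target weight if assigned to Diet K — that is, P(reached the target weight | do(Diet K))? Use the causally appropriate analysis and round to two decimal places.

0.62

Diet F is higher inside every week-4 weight band stratum but Diet K is higher in aggregate. Whether to stratify depends on how week-4 weight band relates to the diet.
Because the diet influences week-4 weight band, week-4 weight band is a post-treatment mediator, not a confounder. Stratifying on it would bias the estimate; the causal effect is the crude pooled difference.
So P(outcome | do(Diet K)) is just the pooled rate for Diet K: 148/240 = 0.617.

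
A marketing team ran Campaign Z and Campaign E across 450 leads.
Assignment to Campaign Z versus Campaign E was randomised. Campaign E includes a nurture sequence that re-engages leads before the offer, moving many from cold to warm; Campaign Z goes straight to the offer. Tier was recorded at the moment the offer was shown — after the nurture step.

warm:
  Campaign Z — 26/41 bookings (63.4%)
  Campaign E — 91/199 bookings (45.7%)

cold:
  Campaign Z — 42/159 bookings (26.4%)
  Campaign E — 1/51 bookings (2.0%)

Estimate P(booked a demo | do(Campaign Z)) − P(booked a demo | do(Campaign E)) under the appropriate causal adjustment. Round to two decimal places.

-0.03

Campaign Z is higher inside every engagement tier stratum but Campaign E is higher in aggregate. Whether to stratify depends on how engagement tier relates to the campaign.
Engagement tier is downstream of the campaign. One should not condition on a consequence of treatment, so the overall rates are the right comparison.
The causal difference is the pooled difference: 0.340 − 0.368 = -0.028.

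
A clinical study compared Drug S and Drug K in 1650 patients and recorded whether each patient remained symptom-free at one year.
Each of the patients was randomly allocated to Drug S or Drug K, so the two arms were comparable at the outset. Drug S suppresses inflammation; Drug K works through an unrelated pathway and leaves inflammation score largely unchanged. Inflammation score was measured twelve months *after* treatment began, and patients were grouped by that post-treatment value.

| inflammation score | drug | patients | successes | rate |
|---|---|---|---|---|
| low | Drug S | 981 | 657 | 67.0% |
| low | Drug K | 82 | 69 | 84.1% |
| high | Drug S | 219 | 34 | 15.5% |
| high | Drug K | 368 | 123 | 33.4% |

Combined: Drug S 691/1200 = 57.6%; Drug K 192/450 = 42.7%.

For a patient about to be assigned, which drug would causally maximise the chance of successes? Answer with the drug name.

Drug S

Drug K is higher inside every inflammation score stratum but Drug S is higher in aggregate. Whether to stratify depends on how inflammation score relates to the drug.
Inflammation score here is a post-treatment variable shaped by the drug; conditioning on it would introduce bias rather than remove it. The overall comparison is the causal one.
Pooled: Drug S 57.6% vs Drug K 42.7%; Drug S is higher overall.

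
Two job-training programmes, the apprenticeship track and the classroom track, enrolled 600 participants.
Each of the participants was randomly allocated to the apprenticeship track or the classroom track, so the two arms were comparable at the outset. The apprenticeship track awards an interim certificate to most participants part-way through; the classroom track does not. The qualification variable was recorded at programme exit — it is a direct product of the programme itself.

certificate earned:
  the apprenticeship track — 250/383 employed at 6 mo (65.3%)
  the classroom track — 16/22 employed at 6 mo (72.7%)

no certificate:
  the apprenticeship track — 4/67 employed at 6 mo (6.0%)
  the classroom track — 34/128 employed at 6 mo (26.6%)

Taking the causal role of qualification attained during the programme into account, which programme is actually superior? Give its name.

the apprenticeship track

Because the programme influences qualification attained during the programme, qualification attained during the programme is a post-treatment mediator, not a confounder. Stratifying on it would bias the estimate; the causal effect is the crude pooled difference.
Pooled: the apprenticeship track 56.4% vs the classroom track 33.3%; the apprenticeship track is higher overall.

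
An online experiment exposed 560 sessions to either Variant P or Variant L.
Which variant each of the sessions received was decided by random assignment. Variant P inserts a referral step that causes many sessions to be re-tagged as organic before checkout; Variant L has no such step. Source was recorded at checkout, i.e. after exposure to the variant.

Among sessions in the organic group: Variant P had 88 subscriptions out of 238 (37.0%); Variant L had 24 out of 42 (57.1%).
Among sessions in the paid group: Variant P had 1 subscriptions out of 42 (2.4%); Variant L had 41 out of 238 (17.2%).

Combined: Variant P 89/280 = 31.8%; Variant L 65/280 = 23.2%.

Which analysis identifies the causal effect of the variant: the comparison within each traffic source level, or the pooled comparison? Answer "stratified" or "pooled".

The traffic source-specific comparison favours Variant L throughout, but the pooled figures favour Variant P. The question is whether to condition on traffic source.
Traffic source lies on the pathway variant → traffic source → outcome, so adjusting for it blocks the indirect effect. For the total causal effect of variant, use the unadjusted pooled rates.
Pooled: Variant P 31.8% vs Variant L 23.2%; Variant P is higher overall.

pooled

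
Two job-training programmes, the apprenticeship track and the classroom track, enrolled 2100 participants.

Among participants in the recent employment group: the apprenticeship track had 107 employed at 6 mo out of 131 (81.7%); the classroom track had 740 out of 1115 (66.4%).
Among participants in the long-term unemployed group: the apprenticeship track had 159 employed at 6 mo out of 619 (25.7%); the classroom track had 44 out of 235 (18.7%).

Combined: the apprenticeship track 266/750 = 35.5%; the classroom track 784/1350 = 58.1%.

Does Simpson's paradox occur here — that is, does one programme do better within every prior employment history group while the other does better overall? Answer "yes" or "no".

Within each prior employment history level (recent employment 81.7% vs 66.4%; long-term unemployed 25.7% vs 18.7%), the apprenticeship track has the higher rate every time. Pooled: 35.5% vs 58.1% — the classroom track has the higher rate overall. The two comparisons disagree.

yes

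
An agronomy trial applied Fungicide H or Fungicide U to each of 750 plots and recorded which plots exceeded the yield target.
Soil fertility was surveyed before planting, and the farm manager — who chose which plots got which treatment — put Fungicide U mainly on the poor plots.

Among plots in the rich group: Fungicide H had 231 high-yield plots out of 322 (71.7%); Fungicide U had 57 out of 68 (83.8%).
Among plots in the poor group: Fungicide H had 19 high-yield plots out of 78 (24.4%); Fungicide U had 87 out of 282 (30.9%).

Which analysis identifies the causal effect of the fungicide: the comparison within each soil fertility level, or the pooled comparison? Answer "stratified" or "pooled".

stratified

The soil fertility-specific comparison favours Fungicide U throughout, but the pooled figures favour Fungicide H. The question is whether to condition on soil fertility.
The imbalance in soil fertility arose from how plots were allocated, not from anything the fungicide did; and soil fertility independently affects the outcome. The pooled gap is confounded — condition on soil fertility.
Within each level — rich: 71.7% vs 83.8%; poor: 24.4% vs 30.9% — Fungicide U is higher every time.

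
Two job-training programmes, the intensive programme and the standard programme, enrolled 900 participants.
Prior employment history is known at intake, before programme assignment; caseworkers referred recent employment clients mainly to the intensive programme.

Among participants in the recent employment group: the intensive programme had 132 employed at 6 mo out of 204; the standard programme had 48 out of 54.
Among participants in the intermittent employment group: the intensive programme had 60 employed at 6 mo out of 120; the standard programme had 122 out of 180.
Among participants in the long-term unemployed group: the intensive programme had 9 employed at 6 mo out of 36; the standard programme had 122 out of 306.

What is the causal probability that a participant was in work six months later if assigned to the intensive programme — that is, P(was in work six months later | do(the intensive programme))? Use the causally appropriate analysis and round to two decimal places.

0.45

the standard programme is higher inside every prior employment history stratum but the intensive programme is higher in aggregate. Whether to stratify depends on how prior employment history relates to the programme.
Here prior employment history is a common cause — it drives both which programme a case falls under and the outcome. The crude comparison mixes populations; the stratum-specific rates are the causally relevant ones.
Standardising the intensive programme to the population prior employment history mix: 0.287·132/204 + 0.333·60/120 + 0.380·9/36 = 0.447.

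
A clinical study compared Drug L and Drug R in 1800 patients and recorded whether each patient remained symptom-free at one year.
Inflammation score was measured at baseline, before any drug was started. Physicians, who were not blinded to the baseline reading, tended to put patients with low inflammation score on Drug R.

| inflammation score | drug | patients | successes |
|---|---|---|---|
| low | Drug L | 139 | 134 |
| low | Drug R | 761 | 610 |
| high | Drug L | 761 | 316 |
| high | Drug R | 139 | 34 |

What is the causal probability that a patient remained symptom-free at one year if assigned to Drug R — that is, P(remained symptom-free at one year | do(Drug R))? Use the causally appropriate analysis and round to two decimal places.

Here inflammation score is a common cause — it drives both which drug a case falls under and the outcome. The crude comparison mixes populations; the stratum-specific rates are the causally relevant ones.
Standardising Drug R to the population inflammation score mix: 0.500·610/761 + 0.500·34/139 = 0.523.

0.52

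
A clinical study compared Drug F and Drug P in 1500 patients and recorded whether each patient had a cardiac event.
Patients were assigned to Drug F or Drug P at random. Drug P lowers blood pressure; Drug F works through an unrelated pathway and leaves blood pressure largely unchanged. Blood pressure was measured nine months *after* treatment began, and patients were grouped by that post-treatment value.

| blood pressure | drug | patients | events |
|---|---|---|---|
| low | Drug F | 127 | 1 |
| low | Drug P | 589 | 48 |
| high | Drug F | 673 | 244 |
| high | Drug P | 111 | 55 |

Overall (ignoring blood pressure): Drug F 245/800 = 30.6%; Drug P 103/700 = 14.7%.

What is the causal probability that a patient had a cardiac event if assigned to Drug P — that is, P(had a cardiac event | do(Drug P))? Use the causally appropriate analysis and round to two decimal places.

Blood pressure is downstream of the drug. One should not condition on a consequence of treatment, so the overall rates are the right comparison.
So P(outcome | do(Drug P)) is just the pooled rate for Drug P: 103/700 = 0.147.

0.15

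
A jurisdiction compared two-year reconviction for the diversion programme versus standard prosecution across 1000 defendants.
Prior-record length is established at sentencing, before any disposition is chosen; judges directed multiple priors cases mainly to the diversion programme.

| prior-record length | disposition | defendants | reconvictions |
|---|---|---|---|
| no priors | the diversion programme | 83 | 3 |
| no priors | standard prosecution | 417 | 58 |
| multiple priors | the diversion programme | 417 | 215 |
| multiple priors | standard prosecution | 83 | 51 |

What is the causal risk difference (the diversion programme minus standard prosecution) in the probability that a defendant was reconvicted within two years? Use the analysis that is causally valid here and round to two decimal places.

The stratified and pooled comparisons disagree (the diversion programme wins within each prior-record length; standard prosecution wins overall), so the answer turns on the causal role of prior-record length.
Nothing the disposition does changes prior-record length; the imbalance is an allocation artefact. With prior-record length also predicting the outcome, the pooled figure is confounded, and the within-stratum comparison is the causal one.
Adjusting over the population distribution of prior-record length: 0.500·(0.036−0.139) + 0.500·(0.516−0.614) = -0.101.

-0.10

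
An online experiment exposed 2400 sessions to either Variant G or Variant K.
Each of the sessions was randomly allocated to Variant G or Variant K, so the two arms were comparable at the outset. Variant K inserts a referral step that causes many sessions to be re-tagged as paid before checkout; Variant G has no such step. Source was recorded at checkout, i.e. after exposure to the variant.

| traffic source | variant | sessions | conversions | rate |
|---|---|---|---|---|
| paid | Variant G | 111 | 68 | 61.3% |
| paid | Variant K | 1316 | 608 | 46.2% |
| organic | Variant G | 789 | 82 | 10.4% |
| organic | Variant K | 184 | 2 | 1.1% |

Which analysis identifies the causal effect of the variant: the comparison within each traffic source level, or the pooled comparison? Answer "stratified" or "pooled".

pooled

The traffic source-specific comparison favours Variant G throughout, but the pooled figures favour Variant K. The question is whether to condition on traffic source.
Traffic source is downstream of the variant. One should not condition on a consequence of treatment, so the overall rates are the right comparison.
Pooled: Variant G 16.7% vs Variant K 40.7%; Variant K is higher overall.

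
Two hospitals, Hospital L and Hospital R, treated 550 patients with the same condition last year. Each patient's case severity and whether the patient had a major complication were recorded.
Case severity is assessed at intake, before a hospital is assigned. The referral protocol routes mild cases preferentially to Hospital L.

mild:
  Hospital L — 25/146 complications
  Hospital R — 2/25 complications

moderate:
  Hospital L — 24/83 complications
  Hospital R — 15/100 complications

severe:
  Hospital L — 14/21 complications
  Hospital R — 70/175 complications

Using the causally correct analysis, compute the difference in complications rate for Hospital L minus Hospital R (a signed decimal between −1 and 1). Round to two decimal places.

+0.17

The stratified and pooled comparisons disagree (Hospital R wins within each case severity; Hospital L wins overall), so the answer turns on the causal role of case severity.
Case severity satisfies the back-door criterion: it is not a descendant of the hospital, and it blocks the spurious path from hospital to outcome. Adjusting for it (i.e., using the within-case severity rates) gives the causal effect.
Adjusting over the population distribution of case severity: 0.311·(0.171−0.080) + 0.333·(0.289−0.150) + 0.356·(0.667−0.400) = +0.170.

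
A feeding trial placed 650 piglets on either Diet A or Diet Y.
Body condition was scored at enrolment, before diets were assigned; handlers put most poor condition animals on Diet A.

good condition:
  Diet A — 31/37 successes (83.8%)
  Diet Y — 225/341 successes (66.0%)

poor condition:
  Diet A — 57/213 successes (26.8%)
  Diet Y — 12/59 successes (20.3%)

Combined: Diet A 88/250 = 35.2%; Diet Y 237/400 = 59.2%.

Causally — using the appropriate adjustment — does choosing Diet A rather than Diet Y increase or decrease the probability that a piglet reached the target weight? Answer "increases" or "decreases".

increases

Starting body condition satisfies the back-door criterion: it is not a descendant of the diet, and it blocks the spurious path from diet to outcome. Adjusting for it (i.e., using the within-starting body condition rates) gives the causal effect.
Within each level — good condition: 83.8% vs 66.0%; poor condition: 26.8% vs 20.3% — Diet A is higher every time.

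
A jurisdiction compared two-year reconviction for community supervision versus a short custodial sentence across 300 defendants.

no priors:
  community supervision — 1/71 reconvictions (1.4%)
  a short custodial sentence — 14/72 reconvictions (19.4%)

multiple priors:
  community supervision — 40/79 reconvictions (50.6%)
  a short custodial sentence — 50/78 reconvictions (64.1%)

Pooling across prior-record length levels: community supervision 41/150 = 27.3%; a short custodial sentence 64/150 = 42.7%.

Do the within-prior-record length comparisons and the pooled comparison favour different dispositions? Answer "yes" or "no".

Within each prior-record length level (no priors 1.4% vs 19.4%; multiple priors 50.6% vs 64.1%), community supervision has the lower rate every time. Pooled: 27.3% vs 42.7% — community supervision has the lower rate overall. They agree.

no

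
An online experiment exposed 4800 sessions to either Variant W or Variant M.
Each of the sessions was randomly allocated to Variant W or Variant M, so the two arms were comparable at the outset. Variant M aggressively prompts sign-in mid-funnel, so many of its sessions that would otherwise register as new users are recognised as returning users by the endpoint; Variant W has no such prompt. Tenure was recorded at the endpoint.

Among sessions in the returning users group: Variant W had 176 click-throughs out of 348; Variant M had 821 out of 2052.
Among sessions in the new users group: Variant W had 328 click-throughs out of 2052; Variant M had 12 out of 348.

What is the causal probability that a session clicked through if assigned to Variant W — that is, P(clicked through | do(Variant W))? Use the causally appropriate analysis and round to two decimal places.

0.21

Within every user tenure level Variant W has the higher rate, yet pooled Variant M does — Simpson's reversal.
Stratifying would compare variants among sessions the variants themselves sorted into user tenure groups — a form of selection on an intermediate. The unconditioned pooled rates give the total causal effect.
So P(outcome | do(Variant W)) is just the pooled rate for Variant W: 504/2400 = 0.210.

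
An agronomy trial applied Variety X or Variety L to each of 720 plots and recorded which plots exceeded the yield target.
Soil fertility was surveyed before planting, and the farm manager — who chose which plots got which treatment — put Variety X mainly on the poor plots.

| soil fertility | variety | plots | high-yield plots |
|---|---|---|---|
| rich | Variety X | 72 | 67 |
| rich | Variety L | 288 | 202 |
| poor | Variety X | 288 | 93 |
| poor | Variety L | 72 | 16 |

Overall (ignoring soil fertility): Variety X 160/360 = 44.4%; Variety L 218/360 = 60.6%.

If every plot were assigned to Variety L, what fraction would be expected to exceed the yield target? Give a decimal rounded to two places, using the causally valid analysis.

0.46

Soil fertility is set before the variety has any effect — it is not caused by the variety — and it independently drives the outcome. That makes it a confounder, so the causal comparison is within soil fertility levels.
Standardising Variety L to the population soil fertility mix: 0.500·202/288 + 0.500·16/72 = 0.462.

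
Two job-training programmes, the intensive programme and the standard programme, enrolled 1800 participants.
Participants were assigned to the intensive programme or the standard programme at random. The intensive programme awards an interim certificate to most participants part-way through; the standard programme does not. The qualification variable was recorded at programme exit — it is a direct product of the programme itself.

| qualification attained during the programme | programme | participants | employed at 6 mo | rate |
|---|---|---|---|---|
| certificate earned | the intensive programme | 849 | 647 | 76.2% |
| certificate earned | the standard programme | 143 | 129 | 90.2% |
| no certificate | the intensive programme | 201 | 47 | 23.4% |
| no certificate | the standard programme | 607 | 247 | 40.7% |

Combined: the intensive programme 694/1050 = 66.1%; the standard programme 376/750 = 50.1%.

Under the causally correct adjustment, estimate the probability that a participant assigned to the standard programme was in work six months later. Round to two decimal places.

Qualification attained during the programme here is a post-treatment variable shaped by the programme; conditioning on it would introduce bias rather than remove it. The overall comparison is the causal one.
So P(outcome | do(the standard programme)) is just the pooled rate for the standard programme: 376/750 = 0.501.

0.50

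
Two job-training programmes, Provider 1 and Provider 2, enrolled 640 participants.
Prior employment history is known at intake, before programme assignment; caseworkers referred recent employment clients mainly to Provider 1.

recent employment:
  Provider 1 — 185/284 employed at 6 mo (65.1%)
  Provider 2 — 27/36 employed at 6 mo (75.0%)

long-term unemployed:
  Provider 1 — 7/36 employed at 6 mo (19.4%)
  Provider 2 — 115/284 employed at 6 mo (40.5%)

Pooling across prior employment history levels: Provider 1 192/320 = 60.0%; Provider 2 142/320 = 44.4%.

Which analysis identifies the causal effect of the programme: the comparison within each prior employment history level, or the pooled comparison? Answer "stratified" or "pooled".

stratified

The stratified and pooled comparisons disagree (Provider 2 wins within each prior employment history; Provider 1 wins overall), so the answer turns on the causal role of prior employment history.
Prior employment history satisfies the back-door criterion: it is not a descendant of the programme, and it blocks the spurious path from programme to outcome. Adjusting for it (i.e., using the within-prior employment history rates) gives the causal effect.
Within each level — recent employment: 65.1% vs 75.0%; long-term unemployed: 19.4% vs 40.5% — Provider 2 is higher every time.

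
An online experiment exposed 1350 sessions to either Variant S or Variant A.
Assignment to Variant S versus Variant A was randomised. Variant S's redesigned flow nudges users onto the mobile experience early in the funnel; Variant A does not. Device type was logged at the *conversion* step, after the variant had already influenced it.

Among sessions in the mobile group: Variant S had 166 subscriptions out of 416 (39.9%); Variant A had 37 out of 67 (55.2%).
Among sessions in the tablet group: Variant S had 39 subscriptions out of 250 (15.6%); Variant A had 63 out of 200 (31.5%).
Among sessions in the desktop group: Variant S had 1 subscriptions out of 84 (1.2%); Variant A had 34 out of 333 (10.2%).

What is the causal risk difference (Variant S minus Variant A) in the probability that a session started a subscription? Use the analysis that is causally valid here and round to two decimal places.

+0.05

Device type is downstream of the variant. One should not condition on a consequence of treatment, so the overall rates are the right comparison.
The causal difference is the pooled difference: 0.275 − 0.223 = +0.051.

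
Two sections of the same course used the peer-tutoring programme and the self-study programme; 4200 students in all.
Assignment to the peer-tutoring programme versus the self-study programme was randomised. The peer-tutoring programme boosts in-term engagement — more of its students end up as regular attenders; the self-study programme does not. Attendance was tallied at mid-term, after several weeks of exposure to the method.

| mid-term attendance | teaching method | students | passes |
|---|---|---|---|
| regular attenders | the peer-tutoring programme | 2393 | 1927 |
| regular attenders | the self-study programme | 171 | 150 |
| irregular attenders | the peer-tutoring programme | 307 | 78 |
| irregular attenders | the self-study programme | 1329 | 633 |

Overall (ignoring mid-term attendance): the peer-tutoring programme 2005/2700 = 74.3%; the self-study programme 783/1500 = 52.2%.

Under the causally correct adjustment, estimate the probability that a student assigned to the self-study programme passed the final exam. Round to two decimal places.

Within every mid-term attendance level the self-study programme has the higher rate, yet pooled the peer-tutoring programme does — Simpson's reversal.
Mid-term attendance is recorded after the teaching method and is itself shifted by it — it sits on the causal path from teaching method to outcome. Conditioning on a mediator would strip out part of the effect we want; the pooled comparison gives the total causal effect.
So P(outcome | do(the self-study programme)) is just the pooled rate for the self-study programme: 783/1500 = 0.522.

0.52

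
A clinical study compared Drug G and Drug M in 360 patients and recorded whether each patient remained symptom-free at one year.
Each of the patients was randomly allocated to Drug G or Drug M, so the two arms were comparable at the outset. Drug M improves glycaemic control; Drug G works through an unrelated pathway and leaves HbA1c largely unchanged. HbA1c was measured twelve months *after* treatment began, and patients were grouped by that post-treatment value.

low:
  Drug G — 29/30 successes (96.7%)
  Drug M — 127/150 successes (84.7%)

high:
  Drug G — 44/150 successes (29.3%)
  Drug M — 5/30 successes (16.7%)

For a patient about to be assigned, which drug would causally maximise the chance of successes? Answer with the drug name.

The HbA1c-specific comparison favours Drug G throughout, but the pooled figures favour Drug M. The question is whether to condition on HbA1c.
Stratifying would compare drugs among patients the drugs themselves sorted into HbA1c groups — a form of selection on an intermediate. The unconditioned pooled rates give the total causal effect.
Pooled: Drug G 40.6% vs Drug M 73.3%; Drug M is higher overall.

Drug M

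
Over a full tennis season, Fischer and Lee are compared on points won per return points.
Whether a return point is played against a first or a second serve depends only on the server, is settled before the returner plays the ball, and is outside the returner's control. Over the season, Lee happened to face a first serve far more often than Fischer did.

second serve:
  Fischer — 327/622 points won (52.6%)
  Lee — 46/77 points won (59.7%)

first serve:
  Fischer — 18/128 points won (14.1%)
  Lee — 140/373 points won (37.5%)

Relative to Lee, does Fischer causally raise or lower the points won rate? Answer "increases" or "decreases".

decreases

The stratified and pooled comparisons disagree (Lee wins within each serve type; Fischer wins overall), so the answer turns on the causal role of serve type.
Here serve type is a common cause — it drives both which player a case falls under and the outcome. The crude comparison mixes populations; the stratum-specific rates are the causally relevant ones.
Within each level — second serve: 52.6% vs 59.7%; first serve: 14.1% vs 37.5% — Lee is higher every time.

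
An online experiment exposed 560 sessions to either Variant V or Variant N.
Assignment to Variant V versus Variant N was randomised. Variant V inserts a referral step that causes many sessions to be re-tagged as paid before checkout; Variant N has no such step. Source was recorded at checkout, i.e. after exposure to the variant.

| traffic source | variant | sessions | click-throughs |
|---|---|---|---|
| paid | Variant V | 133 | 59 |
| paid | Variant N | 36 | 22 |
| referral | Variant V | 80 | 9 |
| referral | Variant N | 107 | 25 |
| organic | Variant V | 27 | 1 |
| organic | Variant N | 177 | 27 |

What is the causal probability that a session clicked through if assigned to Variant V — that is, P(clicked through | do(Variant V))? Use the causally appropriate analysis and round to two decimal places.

The traffic source-specific comparison favours Variant N throughout, but the pooled figures favour Variant V. The question is whether to condition on traffic source.
Because the variant influences traffic source, traffic source is a post-treatment mediator, not a confounder. Stratifying on it would bias the estimate; the causal effect is the crude pooled difference.
So P(outcome | do(Variant V)) is just the pooled rate for Variant V: 69/240 = 0.287.

0.29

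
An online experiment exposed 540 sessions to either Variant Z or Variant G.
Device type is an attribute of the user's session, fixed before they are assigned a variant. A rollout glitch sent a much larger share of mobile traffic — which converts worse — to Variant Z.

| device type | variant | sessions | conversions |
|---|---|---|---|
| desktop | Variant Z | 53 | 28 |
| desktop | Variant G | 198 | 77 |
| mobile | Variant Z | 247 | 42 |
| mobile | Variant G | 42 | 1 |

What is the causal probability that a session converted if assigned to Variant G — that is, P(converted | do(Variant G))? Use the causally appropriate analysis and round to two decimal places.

0.19

Nothing the variant does changes device type; the imbalance is an allocation artefact. With device type also predicting the outcome, the pooled figure is confounded, and the within-stratum comparison is the causal one.
Standardising Variant G to the population device type mix: 0.465·77/198 + 0.535·1/42 = 0.194.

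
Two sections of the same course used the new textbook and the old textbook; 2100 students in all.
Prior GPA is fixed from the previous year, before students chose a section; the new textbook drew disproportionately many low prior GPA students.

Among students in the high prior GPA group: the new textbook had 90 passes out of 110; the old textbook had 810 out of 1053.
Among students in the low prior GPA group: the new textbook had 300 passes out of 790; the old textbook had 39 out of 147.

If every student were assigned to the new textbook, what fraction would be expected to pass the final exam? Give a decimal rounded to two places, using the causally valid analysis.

The imbalance in prior GPA band arose from how students were allocated, not from anything the teaching method did; and prior GPA band independently affects the outcome. The pooled gap is confounded — condition on prior GPA band.
Standardising the new textbook to the population prior GPA band mix: 0.554·90/110 + 0.446·300/790 = 0.623.

0.62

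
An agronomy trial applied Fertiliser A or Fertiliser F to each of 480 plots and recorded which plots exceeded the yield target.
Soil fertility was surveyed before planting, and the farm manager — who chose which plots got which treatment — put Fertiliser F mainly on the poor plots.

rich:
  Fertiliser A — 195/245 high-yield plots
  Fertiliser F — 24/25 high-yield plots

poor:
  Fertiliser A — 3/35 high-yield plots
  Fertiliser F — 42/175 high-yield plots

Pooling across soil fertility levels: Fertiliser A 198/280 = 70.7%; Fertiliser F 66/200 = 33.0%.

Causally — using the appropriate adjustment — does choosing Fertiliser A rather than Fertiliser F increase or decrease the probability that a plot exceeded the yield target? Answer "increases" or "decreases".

The imbalance in soil fertility arose from how plots were allocated, not from anything the fertiliser did; and soil fertility independently affects the outcome. The pooled gap is confounded — condition on soil fertility.
Within each level — rich: 79.6% vs 96.0%; poor: 8.6% vs 24.0% — Fertiliser F is higher every time.

decreases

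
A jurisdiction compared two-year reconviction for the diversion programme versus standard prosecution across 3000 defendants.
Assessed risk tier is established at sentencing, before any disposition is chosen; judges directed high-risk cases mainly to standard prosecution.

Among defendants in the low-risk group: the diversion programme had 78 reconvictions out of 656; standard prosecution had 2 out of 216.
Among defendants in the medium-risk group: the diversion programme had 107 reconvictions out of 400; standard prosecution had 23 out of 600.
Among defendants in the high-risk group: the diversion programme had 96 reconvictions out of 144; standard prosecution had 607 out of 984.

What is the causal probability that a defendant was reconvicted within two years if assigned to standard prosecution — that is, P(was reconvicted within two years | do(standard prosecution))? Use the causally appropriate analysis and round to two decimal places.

0.25

Within every assessed risk tier level standard prosecution has the lower rate, yet pooled the diversion programme does — Simpson's reversal.
Nothing the disposition does changes assessed risk tier; the imbalance is an allocation artefact. With assessed risk tier also predicting the outcome, the pooled figure is confounded, and the within-stratum comparison is the causal one.
Standardising standard prosecution to the population assessed risk tier mix: 0.291·2/216 + 0.333·23/600 + 0.376·607/984 = 0.247.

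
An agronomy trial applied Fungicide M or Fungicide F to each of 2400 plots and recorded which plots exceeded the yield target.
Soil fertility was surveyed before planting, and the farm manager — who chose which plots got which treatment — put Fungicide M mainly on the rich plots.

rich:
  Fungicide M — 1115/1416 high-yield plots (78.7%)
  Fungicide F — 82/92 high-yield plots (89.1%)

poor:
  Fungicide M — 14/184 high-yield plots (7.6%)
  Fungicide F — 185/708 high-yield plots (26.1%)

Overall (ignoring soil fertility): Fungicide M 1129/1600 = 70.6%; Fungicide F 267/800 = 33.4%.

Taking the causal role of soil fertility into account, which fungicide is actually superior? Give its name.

Fungicide F

The imbalance in soil fertility arose from how plots were allocated, not from anything the fungicide did; and soil fertility independently affects the outcome. The pooled gap is confounded — condition on soil fertility.
Within each level — rich: 78.7% vs 89.1%; poor: 7.6% vs 26.1% — Fungicide F is higher every time.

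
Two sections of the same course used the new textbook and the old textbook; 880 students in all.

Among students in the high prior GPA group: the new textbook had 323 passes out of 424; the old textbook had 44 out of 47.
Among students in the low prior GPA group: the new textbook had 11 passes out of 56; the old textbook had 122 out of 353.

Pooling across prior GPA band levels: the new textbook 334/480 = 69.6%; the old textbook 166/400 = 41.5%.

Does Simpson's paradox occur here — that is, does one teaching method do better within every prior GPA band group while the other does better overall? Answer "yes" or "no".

Within each prior GPA band level (high prior GPA 76.2% vs 93.6%; low prior GPA 19.6% vs 34.6%), the old textbook has the higher rate every time. Pooled: 69.6% vs 41.5% — the new textbook has the higher rate overall. The two comparisons disagree.

yes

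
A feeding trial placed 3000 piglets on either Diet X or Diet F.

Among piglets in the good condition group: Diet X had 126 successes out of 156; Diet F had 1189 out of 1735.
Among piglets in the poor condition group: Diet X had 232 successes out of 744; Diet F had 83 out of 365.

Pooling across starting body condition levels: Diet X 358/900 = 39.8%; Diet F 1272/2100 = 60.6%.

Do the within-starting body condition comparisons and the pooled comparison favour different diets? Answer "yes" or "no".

Within each starting body condition level (good condition 80.8% vs 68.5%; poor condition 31.2% vs 22.7%), Diet X has the higher rate every time. Pooled: 39.8% vs 60.6% — Diet F has the higher rate overall. The two comparisons disagree.

yes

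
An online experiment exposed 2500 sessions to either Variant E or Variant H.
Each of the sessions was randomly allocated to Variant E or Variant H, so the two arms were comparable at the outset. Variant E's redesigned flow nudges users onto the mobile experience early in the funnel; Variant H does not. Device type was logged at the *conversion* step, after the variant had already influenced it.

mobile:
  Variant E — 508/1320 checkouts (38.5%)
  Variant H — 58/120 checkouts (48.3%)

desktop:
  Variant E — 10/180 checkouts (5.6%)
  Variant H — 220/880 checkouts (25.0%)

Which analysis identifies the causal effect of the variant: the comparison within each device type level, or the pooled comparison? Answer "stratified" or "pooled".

The distribution of device type is itself part of what the variant does — it is an intermediate outcome. Holding it fixed would remove that part of the effect; the total effect is the pooled difference.
Pooled: Variant E 34.5% vs Variant H 27.8%; Variant E is higher overall.

pooled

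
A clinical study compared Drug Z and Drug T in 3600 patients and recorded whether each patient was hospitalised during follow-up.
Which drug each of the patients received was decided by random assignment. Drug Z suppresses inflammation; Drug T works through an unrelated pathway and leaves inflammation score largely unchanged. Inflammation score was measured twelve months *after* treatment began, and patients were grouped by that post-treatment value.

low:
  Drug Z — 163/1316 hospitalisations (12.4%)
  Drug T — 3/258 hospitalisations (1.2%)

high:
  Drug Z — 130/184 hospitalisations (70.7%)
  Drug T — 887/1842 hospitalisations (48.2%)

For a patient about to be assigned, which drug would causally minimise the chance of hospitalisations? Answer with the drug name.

Drug Z

The stratified and pooled comparisons disagree (Drug T wins within each inflammation score; Drug Z wins overall), so the answer turns on the causal role of inflammation score.
Stratifying would compare drugs among patients the drugs themselves sorted into inflammation score groups — a form of selection on an intermediate. The unconditioned pooled rates give the total causal effect.
Pooled: Drug Z 19.5% vs Drug T 42.4%; Drug Z is lower overall.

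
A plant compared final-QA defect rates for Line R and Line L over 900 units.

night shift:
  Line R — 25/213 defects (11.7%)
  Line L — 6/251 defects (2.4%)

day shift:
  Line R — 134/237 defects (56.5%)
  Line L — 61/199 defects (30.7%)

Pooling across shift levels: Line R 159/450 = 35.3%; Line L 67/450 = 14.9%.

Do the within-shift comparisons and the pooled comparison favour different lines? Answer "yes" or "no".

no

Within each shift level (night shift 11.7% vs 2.4%; day shift 56.5% vs 30.7%), Line L has the lower rate every time. Pooled: 35.3% vs 14.9% — Line L has the lower rate overall. They agree.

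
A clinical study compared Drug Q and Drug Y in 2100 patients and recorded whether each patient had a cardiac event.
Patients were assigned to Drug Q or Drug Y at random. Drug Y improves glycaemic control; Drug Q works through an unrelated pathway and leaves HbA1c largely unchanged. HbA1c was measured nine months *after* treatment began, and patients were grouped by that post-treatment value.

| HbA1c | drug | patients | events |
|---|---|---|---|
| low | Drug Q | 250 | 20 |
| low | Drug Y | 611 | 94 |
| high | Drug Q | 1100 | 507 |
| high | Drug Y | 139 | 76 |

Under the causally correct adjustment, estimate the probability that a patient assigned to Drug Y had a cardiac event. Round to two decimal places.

HbA1c lies on the pathway drug → HbA1c → outcome, so adjusting for it blocks the indirect effect. For the total causal effect of drug, use the unadjusted pooled rates.
So P(outcome | do(Drug Y)) is just the pooled rate for Drug Y: 170/750 = 0.227.

0.23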